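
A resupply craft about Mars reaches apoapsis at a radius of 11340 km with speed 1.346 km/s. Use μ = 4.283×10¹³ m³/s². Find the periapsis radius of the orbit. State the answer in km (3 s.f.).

r_a = 1.134×10⁷ m.
Specific energy ε = v²/2 − μ/r = -2.871×10⁶ J/kg, so a = −μ/(2ε) = 7.459×10⁶ m.
The apsides satisfy r_p + r_a = 2a, so the periapsis radius is 2a − r_a = 3.578×10⁶ m = 3577.9 km.

periapsis radius ≈ 3580 km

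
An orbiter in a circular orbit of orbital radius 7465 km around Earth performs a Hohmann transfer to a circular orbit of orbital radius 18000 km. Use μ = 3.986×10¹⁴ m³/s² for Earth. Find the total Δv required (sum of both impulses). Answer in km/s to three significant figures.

r₁ = 7465 km = 7.465×10⁶ m.
r₂ = 18000 km = 1.800×10⁷ m.
Transfer ellipse a_t = (r₁ + r₂)/2 = 1.273×10⁷ m.
At r₁: circular v_c1 = √(μ/r₁) = 7307 m/s; transfer-perigee v_p = √[μ(2/r₁ − 1/a_t)] = 8688 m/s.
Δv₁ = v_p − v_c1 = 1381 m/s.
At r₂: circular v_c2 = √(μ/r₂) = 4706 m/s; transfer-apogee v_a = √[μ(2/r₂ − 1/a_t)] = 3603 m/s.
Δv₂ = v_c2 − v_a = 1103 m/s.
Total Δv = Δv₁ + Δv₂ = 2484 m/s = 2.484 km/s.

Δv_total ≈ 2.48 km/s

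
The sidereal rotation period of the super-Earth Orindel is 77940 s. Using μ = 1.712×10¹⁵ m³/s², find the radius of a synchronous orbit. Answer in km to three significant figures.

r_sync ≈ 64100 km

A synchronous orbit has period T, so by Kepler's third law a = (μT²/4π²)^(1/3).
μT²/4π² = 1.712×10¹⁵ × (7.794×10⁴)² / 39.48 = 2.634×10²³ m³.
a = 6.410×10⁷ m = 64104 km.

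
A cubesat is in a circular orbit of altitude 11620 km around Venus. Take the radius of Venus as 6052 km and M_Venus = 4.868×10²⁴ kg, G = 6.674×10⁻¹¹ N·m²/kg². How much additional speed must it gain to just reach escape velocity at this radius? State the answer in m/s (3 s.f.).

Δv ≈ 1780 m/s

μ = GM = 6.674×10⁻¹¹ × 4.868×10²⁴ = 3.249×10¹⁴ m³/s².
r = 6052 + 11620 = 17672 km = 1.7672×10⁷ m.
Circular speed v_c = √(μ/r) = 4288 m/s.
Escape speed v_esc = √(2μ/r) = √2 × v_c = 6064 m/s.
Δv = v_esc − v_c = 1776 m/s.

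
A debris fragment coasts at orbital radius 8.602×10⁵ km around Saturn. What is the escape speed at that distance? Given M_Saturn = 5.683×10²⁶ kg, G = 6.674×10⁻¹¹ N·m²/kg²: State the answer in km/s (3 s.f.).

v_esc ≈ 9.39 km/s

μ = GM = 6.674×10⁻¹¹ × 5.683×10²⁶ = 3.793×10¹⁶ m³/s².
r = 8.602×10⁵ km = 8.602×10⁸ m.
Escape speed v_esc = √(2μ/r) = √(2 × 3.793×10¹⁶ / 8.602×10⁸) = √(8.818×10⁷) = 9391 m/s.
= 9.391 km/s.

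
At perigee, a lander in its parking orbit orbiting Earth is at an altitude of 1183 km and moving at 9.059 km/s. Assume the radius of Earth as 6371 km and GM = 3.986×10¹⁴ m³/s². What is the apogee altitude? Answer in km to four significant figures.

apogee altitude ≈ 20040 km

r_p = 6371 + 1183 = 7554.0 km = 7.554×10⁶ m.
Specific energy ε = v²/2 − μ/r = -1.173×10⁷ J/kg, so a = −μ/(2ε) = 1.698×10⁷ m.
The apsides satisfy r_p + r_a = 2a, so the apogee radius is 2a − r_p = 2.642×10⁷ m = 26416 km.
Apogee altitude = 26416 − 6371 = 20045 km.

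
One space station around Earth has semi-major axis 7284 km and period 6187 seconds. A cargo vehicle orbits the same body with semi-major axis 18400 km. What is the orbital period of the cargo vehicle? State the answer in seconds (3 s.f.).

T₂ ≈ 24800 seconds

Kepler's third law: T² ∝ a³, so T₂ = T₁ (a₂/a₁)^(3/2).
a₂/a₁ = 2.526, (a₂/a₁)^(3/2) = 4.015.
T₂ = 6187 × 4.015 = 24840 seconds.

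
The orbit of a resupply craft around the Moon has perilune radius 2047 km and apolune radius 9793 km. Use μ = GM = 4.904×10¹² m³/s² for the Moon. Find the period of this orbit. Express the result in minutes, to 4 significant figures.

Semi-major axis a = (r_p + r_a)/2 = (2047.0 + 9793.0)/2 = 5920.0 km = 5.920×10⁶ m.
By Kepler's third law T = 2π√(a³/μ) = 2π × 6.504×10³ = 4.087×10⁴ s.
= 681.1 minutes.

T ≈ 681.1 minutes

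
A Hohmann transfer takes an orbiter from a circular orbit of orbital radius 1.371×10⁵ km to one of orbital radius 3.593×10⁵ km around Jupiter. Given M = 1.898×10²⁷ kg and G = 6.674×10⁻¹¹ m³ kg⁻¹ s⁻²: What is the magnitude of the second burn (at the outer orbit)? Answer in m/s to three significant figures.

Δv ≈ 4820 m/s

μ = GM = 6.674×10⁻¹¹ × 1.898×10²⁷ = 1.267×10¹⁷ m³/s².
r₁ = 1.371×10⁵ km = 1.371×10⁸ m.
r₂ = 3.593×10⁵ km = 3.593×10⁸ m.
Transfer ellipse a_t = (r₁ + r₂)/2 = 2.482×10⁸ m.
At r₁: circular v_c1 = √(μ/r₁) = 30400 m/s; transfer-perijove v_p = √[μ(2/r₁ − 1/a_t)] = 36570 m/s.
At r₂: circular v_c2 = √(μ/r₂) = 18780 m/s; transfer-apojove v_a = √[μ(2/r₂ − 1/a_t)] = 13960 m/s.
Δv₂ = v_c2 − v_a = 4821 m/s.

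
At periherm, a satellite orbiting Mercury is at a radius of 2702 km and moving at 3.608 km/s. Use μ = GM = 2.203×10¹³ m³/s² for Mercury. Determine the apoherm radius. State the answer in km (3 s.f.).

r_p = 2.702×10⁶ m.
Specific energy ε = v²/2 − μ/r = -1.644×10⁶ J/kg, so a = −μ/(2ε) = 6.699×10⁶ m.
The apsides satisfy r_p + r_a = 2a, so the apoherm radius is 2a − r_p = 1.070×10⁷ m = 10695 km.

apoherm radius ≈ 10700 km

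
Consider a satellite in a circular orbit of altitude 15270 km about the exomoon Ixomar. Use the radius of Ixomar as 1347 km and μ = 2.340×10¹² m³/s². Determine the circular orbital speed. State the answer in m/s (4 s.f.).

v ≈ 375.3 m/s

r = 1347 + 15270 = 16617 km = 1.6617×10⁷ m.
For a circular orbit v = √(μ/r) = √(2.340×10¹² / 1.662×10⁷) = √(1.408×10⁵) = 375.3 m/s.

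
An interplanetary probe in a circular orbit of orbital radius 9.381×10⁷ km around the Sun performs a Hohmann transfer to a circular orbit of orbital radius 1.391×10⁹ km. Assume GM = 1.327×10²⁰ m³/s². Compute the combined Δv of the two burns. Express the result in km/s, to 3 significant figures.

Δv_total ≈ 20.2 km/s

r₁ = 9.381×10⁷ km = 9.381×10¹⁰ m.
r₂ = 1.391×10⁹ km = 1.391×10¹² m.
Transfer ellipse a_t = (r₁ + r₂)/2 = 7.424×10¹¹ m.
At r₁: circular v_c1 = √(μ/r₁) = 37610 m/s; transfer-perihelion v_p = √[μ(2/r₁ − 1/a_t)] = 51480 m/s.
Δv₁ = v_p − v_c1 = 13870 m/s.
At r₂: circular v_c2 = √(μ/r₂) = 9767 m/s; transfer-aphelion v_a = √[μ(2/r₂ − 1/a_t)] = 3472 m/s.
Δv₂ = v_c2 − v_a = 6295 m/s.
Total Δv = Δv₁ + Δv₂ = 20170 m/s = 20.17 km/s.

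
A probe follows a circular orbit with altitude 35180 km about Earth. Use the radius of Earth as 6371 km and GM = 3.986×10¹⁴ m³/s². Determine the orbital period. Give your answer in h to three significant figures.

r = 6371 + 35180 = 41551 km = 4.1551×10⁷ m.
Kepler's third law: T = 2π√(r³/μ) = 2π√((4.155×10⁷)³ / 3.986×10¹⁴).
r³/μ = 1.800×10⁸ s², so T = 2π × 1.342×10⁴ = 8.429×10⁴ s.
Converting: 8.429×10⁴ s ÷ 3600 = 23.41 h.

T ≈ 23.4 h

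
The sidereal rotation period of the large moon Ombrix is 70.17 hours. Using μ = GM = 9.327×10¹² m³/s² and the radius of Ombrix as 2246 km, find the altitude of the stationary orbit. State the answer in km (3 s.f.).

T = 70.17 hours = 2.526×10⁵ s.
A synchronous orbit has period T, so by Kepler's third law a = (μT²/4π²)^(1/3).
μT²/4π² = 9.327×10¹² × (2.526×10⁵)² / 39.48 = 1.508×10²² m³.
a = 2.470×10⁷ m = 24704 km.
Altitude h = a − R = 24704 − 2246 = 22458 km.

h_sync ≈ 22500 km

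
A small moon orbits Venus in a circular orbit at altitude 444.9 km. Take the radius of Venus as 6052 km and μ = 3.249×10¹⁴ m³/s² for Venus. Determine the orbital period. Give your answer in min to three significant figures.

r = 6052 + 444.9 = 6496.9 km = 6.4969×10⁶ m.
Kepler's third law: T = 2π√(r³/μ) = 2π√((6.497×10⁶)³ / 3.249×10¹⁴).
r³/μ = 8.441×10⁵ s², so T = 2π × 9.187×10² = 5.773×10³ s.
Converting: 5.773×10³ s ÷ 60.00 = 96.21 min.

T ≈ 96.2 min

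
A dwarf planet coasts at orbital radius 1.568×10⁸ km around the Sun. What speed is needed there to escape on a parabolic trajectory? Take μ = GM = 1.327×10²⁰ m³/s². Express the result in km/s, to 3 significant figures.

v_esc ≈ 41.1 km/s

r = 1.568×10⁸ km = 1.568×10¹¹ m.
Escape speed v_esc = √(2μ/r) = √(2 × 1.327×10²⁰ / 1.568×10¹¹) = √(1.693×10⁹) = 41140 m/s.
= 41.14 km/s.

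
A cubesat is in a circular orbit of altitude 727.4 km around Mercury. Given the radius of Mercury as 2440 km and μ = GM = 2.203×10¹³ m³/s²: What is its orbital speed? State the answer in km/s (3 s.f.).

r = 2440 + 727.4 = 3167.4 km = 3.1674×10⁶ m.
For a circular orbit v = √(μ/r) = √(2.203×10¹³ / 3.167×10⁶) = √(6.955×10⁶) = 2637 m/s.
That is 2.637 km/s.

v ≈ 2.64 km/s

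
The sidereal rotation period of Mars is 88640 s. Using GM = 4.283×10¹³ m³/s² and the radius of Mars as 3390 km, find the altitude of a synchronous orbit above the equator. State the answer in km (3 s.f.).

h_sync ≈ 17000 km

A synchronous orbit has period T, so by Kepler's third law a = (μT²/4π²)^(1/3).
μT²/4π² = 4.283×10¹³ × (8.864×10⁴)² / 39.48 = 8.524×10²¹ m³.
a = 2.043×10⁷ m = 20428 km.
Altitude h = a − R = 20428 − 3390 = 17038 km.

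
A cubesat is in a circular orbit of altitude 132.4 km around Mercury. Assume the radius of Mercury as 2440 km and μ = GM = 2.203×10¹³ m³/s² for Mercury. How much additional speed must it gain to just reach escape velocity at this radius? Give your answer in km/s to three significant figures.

Δv ≈ 1.21 km/s

r = 2440 + 132.4 = 2572.4 km = 2.5724×10⁶ m.
Circular speed v_c = √(μ/r) = 2926 m/s.
Escape speed v_esc = √(2μ/r) = √2 × v_c = 4139 m/s.
Δv = v_esc − v_c = 1212 m/s = 1.212 km/s.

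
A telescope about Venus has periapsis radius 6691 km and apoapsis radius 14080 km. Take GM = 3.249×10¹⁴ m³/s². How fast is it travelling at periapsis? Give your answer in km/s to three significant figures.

Semi-major axis a = (r_p + r_a)/2 = 10386 km = 1.039×10⁷ m.
Vis-viva: v² = μ(2/r − 1/a) = 3.249×10¹⁴ × (2.989×10⁻⁷ − 9.629×10⁻⁸) = 6.583×10⁷ m²/s².
v = 8114 m/s = 8.114 km/s.

v ≈ 8.11 km/s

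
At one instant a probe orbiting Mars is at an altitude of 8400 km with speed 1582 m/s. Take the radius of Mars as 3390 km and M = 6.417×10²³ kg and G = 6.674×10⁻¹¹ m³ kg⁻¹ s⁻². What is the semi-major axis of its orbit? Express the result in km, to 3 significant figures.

a ≈ 8990 km

μ = GM = 6.674×10⁻¹¹ × 6.417×10²³ = 4.283×10¹³ m³/s².
r = 3390 + 8400 = 11790 km = 1.179×10⁷ m.
Specific orbital energy ε = v²/2 − μ/r = (1582)²/2 − 4.283×10¹³/1.179×10⁷ = -2.381×10⁶ J/kg.
Since ε = −μ/(2a), a = −μ/(2ε) = 8.993×10⁶ m = 8993.0 km.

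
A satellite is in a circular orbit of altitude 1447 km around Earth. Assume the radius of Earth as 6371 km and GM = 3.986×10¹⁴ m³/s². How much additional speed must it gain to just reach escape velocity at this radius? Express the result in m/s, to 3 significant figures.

Δv ≈ 2960 m/s

r = 6371 + 1447 = 7818.0 km = 7.8180×10⁶ m.
Circular speed v_c = √(μ/r) = 7140 m/s.
Escape speed v_esc = √(2μ/r) = √2 × v_c = 10100 m/s.
Δv = v_esc − v_c = 2958 m/s.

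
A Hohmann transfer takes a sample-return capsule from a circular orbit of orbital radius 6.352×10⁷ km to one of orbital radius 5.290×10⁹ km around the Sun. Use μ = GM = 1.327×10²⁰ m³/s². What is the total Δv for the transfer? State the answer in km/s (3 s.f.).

r₁ = 6.352×10⁷ km = 6.352×10¹⁰ m.
r₂ = 5.290×10⁹ km = 5.290×10¹² m.
Transfer ellipse a_t = (r₁ + r₂)/2 = 2.677×10¹² m.
At r₁: circular v_c1 = √(μ/r₁) = 45710 m/s; transfer-perihelion v_p = √[μ(2/r₁ − 1/a_t)] = 64250 m/s.
Δv₁ = v_p − v_c1 = 18550 m/s.
At r₂: circular v_c2 = √(μ/r₂) = 5008 m/s; transfer-aphelion v_a = √[μ(2/r₂ − 1/a_t)] = 771.5 m/s.
Δv₂ = v_c2 − v_a = 4237 m/s.
Total Δv = Δv₁ + Δv₂ = 22780 m/s = 22.78 km/s.

Δv_total ≈ 22.8 km/s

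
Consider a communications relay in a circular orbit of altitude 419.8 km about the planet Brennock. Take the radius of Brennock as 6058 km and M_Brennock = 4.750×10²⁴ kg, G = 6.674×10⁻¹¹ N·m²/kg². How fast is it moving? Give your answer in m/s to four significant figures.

v ≈ 6996 m/s

μ = GM = 6.674×10⁻¹¹ × 4.750×10²⁴ = 3.170×10¹⁴ m³/s².
r = 6058 + 419.8 = 6477.8 km = 6.4778×10⁶ m.
For a circular orbit v = √(μ/r) = √(3.170×10¹⁴ / 6.478×10⁶) = √(4.894×10⁷) = 6996 m/s.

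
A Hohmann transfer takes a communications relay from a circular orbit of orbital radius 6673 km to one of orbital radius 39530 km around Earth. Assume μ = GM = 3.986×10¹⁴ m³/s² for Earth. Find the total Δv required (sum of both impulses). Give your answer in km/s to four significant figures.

Δv_total ≈ 3.850 km/s

r₁ = 6673 km = 6.673×10⁶ m.
r₂ = 39530 km = 3.953×10⁷ m.
Transfer ellipse a_t = (r₁ + r₂)/2 = 2.310×10⁷ m.
At r₁: circular v_c1 = √(μ/r₁) = 7729 m/s; transfer-perigee v_p = √[μ(2/r₁ − 1/a_t)] = 10110 m/s.
Δv₁ = v_p − v_c1 = 2381 m/s.
At r₂: circular v_c2 = √(μ/r₂) = 3175 m/s; transfer-apogee v_a = √[μ(2/r₂ − 1/a_t)] = 1707 m/s.
Δv₂ = v_c2 − v_a = 1469 m/s.
Total Δv = Δv₁ + Δv₂ = 3850 m/s = 3.850 km/s.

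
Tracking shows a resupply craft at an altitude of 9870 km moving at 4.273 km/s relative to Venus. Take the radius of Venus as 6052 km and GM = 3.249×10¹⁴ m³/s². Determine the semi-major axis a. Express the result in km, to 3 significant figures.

a ≈ 14400 km

r = 6052 + 9870 = 15922 km = 1.592×10⁷ m.
Specific orbital energy ε = v²/2 − μ/r = (4273)²/2 − 3.249×10¹⁴/1.592×10⁷ = -1.128×10⁷ J/kg.
Since ε = −μ/(2a), a = −μ/(2ε) = 1.441×10⁷ m = 14406 km.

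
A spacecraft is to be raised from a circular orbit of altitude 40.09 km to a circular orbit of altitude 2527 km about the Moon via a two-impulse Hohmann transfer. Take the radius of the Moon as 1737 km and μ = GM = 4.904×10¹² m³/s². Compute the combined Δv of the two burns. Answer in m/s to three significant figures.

r₁ = 1737 + 40.09 = 1777.1 km = 1.7771×10⁶ m.
r₂ = 1737 + 2527 = 4264.0 km = 4.2640×10⁶ m.
Transfer ellipse a_t = (r₁ + r₂)/2 = 3.021×10⁶ m.
At r₁: circular v_c1 = √(μ/r₁) = 1661 m/s; transfer-perilune v_p = √[μ(2/r₁ − 1/a_t)] = 1974 m/s.
Δv₁ = v_p − v_c1 = 312.5 m/s.
At r₂: circular v_c2 = √(μ/r₂) = 1072 m/s; transfer-apolune v_a = √[μ(2/r₂ − 1/a_t)] = 822.6 m/s.
Δv₂ = v_c2 − v_a = 249.8 m/s.
Total Δv = Δv₁ + Δv₂ = 562.4 m/s.

Δv_total ≈ 562 m/s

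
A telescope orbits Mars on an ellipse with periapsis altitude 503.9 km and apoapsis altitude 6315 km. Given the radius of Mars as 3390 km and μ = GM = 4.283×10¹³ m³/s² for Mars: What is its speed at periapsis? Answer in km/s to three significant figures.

v ≈ 3.96 km/s

r_p = 3390 + 503.9 = 3893.9 km = 3.8939×10⁶ m.
r_a = 3390 + 6315 = 9705.0 km = 9.7050×10⁶ m.
Semi-major axis a = (r_p + r_a)/2 = 6799.4 km = 6.799×10⁶ m.
Vis-viva: v² = μ(2/r − 1/a) = 4.283×10¹³ × (5.136×10⁻⁷ − 1.471×10⁻⁷) = 1.570×10⁷ m²/s².
v = 3962 m/s = 3.962 km/s.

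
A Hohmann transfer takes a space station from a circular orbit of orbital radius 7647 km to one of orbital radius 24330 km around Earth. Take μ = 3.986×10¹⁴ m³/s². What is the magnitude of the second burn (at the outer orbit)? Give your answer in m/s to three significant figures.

r₁ = 7647 km = 7.647×10⁶ m.
r₂ = 24330 km = 2.433×10⁷ m.
Transfer ellipse a_t = (r₁ + r₂)/2 = 1.599×10⁷ m.
At r₁: circular v_c1 = √(μ/r₁) = 7220 m/s; transfer-perigee v_p = √[μ(2/r₁ − 1/a_t)] = 8906 m/s.
At r₂: circular v_c2 = √(μ/r₂) = 4048 m/s; transfer-apogee v_a = √[μ(2/r₂ − 1/a_t)] = 2799 m/s.
Δv₂ = v_c2 − v_a = 1248 m/s.

Δv ≈ 1250 m/s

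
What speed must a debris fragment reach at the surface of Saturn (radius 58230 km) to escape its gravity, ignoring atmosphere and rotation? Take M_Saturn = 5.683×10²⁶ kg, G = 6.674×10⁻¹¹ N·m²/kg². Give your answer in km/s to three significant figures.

v_esc ≈ 36.1 km/s

μ = GM = 6.674×10⁻¹¹ × 5.683×10²⁶ = 3.793×10¹⁶ m³/s².
r = R = 5.823×10⁷ m.
Escape speed v_esc = √(2μ/r) = √(2 × 3.793×10¹⁶ / 5.823×10⁷) = √(1.303×10⁹) = 36090 m/s.
= 36.09 km/s.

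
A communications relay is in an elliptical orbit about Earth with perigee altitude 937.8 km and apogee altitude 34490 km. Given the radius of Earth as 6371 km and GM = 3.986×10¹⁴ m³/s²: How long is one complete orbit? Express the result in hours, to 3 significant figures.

T ≈ 10.3 hours

r_p = 6371 + 937.8 = 7308.8 km = 7.3088×10⁶ m.
r_a = 6371 + 34490 = 40861 km = 4.0861×10⁷ m.
Semi-major axis a = (r_p + r_a)/2 = (7308.8 + 40861)/2 = 24085 km = 2.408×10⁷ m.
By Kepler's third law T = 2π√(a³/μ) = 2π × 5.920×10³ = 3.720×10⁴ s.
= 10.33 hours.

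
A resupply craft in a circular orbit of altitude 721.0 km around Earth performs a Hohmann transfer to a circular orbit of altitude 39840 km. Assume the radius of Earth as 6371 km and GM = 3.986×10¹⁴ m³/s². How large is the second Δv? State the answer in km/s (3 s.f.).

r₁ = 6371 + 721.0 = 7092.0 km = 7.0920×10⁶ m.
r₂ = 6371 + 39840 = 46211 km = 4.6211×10⁷ m.
Transfer ellipse a_t = (r₁ + r₂)/2 = 2.665×10⁷ m.
At r₁: circular v_c1 = √(μ/r₁) = 7497 m/s; transfer-perigee v_p = √[μ(2/r₁ − 1/a_t)] = 9872 m/s.
At r₂: circular v_c2 = √(μ/r₂) = 2937 m/s; transfer-apogee v_a = √[μ(2/r₂ − 1/a_t)] = 1515 m/s.
Δv₂ = v_c2 − v_a = 1422 m/s.
= 1.422 km/s.

Δv ≈ 1.42 km/s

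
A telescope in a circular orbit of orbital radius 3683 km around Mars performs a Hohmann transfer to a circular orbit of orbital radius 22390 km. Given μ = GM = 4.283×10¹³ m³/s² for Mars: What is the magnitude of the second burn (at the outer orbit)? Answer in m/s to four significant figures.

r₁ = 3683 km = 3.683×10⁶ m.
r₂ = 22390 km = 2.239×10⁷ m.
Transfer ellipse a_t = (r₁ + r₂)/2 = 1.304×10⁷ m.
At r₁: circular v_c1 = √(μ/r₁) = 3410 m/s; transfer-periapsis v_p = √[μ(2/r₁ − 1/a_t)] = 4469 m/s.
At r₂: circular v_c2 = √(μ/r₂) = 1383 m/s; transfer-apoapsis v_a = √[μ(2/r₂ − 1/a_t)] = 735.1 m/s.
Δv₂ = v_c2 − v_a = 647.9 m/s.

Δv ≈ 647.9 m/s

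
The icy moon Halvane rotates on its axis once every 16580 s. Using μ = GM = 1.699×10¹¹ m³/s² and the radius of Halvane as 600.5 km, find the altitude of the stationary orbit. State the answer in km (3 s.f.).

h_sync ≈ 457 km

A synchronous orbit has period T, so by Kepler's third law a = (μT²/4π²)^(1/3).
μT²/4π² = 1.699×10¹¹ × (1.658×10⁴)² / 39.48 = 1.183×10¹⁸ m³.
a = 1.058×10⁶ m = 1057.6 km.
Altitude h = a − R = 1057.6 − 600.5 = 457.13 km.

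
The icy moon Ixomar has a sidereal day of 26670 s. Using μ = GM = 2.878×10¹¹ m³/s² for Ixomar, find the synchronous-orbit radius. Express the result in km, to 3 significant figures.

A synchronous orbit has period T, so by Kepler's third law a = (μT²/4π²)^(1/3).
μT²/4π² = 2.878×10¹¹ × (2.667×10⁴)² / 39.48 = 5.185×10¹⁸ m³.
a = 1.731×10⁶ m = 1730.8 km.

r_sync ≈ 1730 km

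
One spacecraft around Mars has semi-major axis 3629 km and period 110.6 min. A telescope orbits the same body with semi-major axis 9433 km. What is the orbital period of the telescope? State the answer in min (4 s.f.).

Kepler's third law: T² ∝ a³, so T₂ = T₁ (a₂/a₁)^(3/2).
a₂/a₁ = 2.599, (a₂/a₁)^(3/2) = 4.191.
T₂ = 110.6 × 4.191 = 463.5 min.

T₂ ≈ 463.5 min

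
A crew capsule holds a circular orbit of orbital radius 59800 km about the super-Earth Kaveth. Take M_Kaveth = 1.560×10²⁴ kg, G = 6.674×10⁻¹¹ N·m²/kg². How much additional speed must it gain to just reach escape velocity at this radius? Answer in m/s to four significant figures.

Δv ≈ 546.5 m/s

μ = GM = 6.674×10⁻¹¹ × 1.560×10²⁴ = 1.041×10¹⁴ m³/s².
r = 59800 km = 5.980×10⁷ m.
Circular speed v_c = √(μ/r) = 1319 m/s.
Escape speed v_esc = √(2μ/r) = √2 × v_c = 1866 m/s.
Δv = v_esc − v_c = 546.5 m/s.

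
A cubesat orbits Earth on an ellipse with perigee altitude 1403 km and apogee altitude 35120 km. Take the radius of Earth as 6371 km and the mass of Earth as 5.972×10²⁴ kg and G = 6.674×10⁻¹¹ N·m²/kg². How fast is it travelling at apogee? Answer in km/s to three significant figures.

μ = GM = 6.674×10⁻¹¹ × 5.972×10²⁴ = 3.986×10¹⁴ m³/s².
r_p = 6371 + 1403 = 7774.0 km = 7.7740×10⁶ m.
r_a = 6371 + 35120 = 41491 km = 4.1491×10⁷ m.
Semi-major axis a = (r_p + r_a)/2 = 24632 km = 2.463×10⁷ m.
Vis-viva: v² = μ(2/r − 1/a) = 3.986×10¹⁴ × (4.820×10⁻⁸ − 4.060×10⁻⁸) = 3.032×10⁶ m²/s².
v = 1741 m/s = 1.741 km/s.

v ≈ 1.74 km/s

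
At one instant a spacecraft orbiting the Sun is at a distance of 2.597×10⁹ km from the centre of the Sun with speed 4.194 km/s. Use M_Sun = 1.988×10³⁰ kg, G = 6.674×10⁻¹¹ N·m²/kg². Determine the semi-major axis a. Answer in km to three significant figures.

a ≈ 1.57×10⁹ km

μ = GM = 6.674×10⁻¹¹ × 1.988×10³⁰ = 1.327×10²⁰ m³/s².
r = 2.597×10¹² m.
Specific orbital energy ε = v²/2 − μ/r = (4194)²/2 − 1.327×10²⁰/2.597×10¹² = -4.229×10⁷ J/kg.
Since ε = −μ/(2a), a = −μ/(2ε) = 1.569×10¹² m = 1.5685×10⁹ km.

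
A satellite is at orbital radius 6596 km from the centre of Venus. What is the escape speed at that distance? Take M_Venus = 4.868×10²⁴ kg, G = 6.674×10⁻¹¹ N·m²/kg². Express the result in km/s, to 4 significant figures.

v_esc ≈ 9.925 km/s

μ = GM = 6.674×10⁻¹¹ × 4.868×10²⁴ = 3.249×10¹⁴ m³/s².
r = 6596 km = 6.596×10⁶ m.
Escape speed v_esc = √(2μ/r) = √(2 × 3.249×10¹⁴ / 6.596×10⁶) = √(9.851×10⁷) = 9925 m/s.
= 9.925 km/s.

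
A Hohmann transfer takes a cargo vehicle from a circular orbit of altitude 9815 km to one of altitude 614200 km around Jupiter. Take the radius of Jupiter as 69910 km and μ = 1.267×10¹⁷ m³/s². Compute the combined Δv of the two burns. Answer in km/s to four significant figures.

r₁ = 69910 + 9815 = 79725 km = 7.9725×10⁷ m.
r₂ = 69910 + 614200 = 684110 km = 6.8411×10⁸ m.
Transfer ellipse a_t = (r₁ + r₂)/2 = 3.819×10⁸ m.
At r₁: circular v_c1 = √(μ/r₁) = 39860 m/s; transfer-perijove v_p = √[μ(2/r₁ − 1/a_t)] = 53350 m/s.
Δv₁ = v_p − v_c1 = 13490 m/s.
At r₂: circular v_c2 = √(μ/r₂) = 13610 m/s; transfer-apojove v_a = √[μ(2/r₂ − 1/a_t)] = 6218 m/s.
Δv₂ = v_c2 − v_a = 7391 m/s.
Total Δv = Δv₁ + Δv₂ = 20880 m/s = 20.88 km/s.

Δv_total ≈ 20.88 km/s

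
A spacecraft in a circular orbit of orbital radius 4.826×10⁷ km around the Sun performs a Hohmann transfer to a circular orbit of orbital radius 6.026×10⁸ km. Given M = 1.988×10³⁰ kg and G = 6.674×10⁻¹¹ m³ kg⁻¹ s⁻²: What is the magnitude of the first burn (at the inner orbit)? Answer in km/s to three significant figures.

μ = GM = 6.674×10⁻¹¹ × 1.988×10³⁰ = 1.327×10²⁰ m³/s².
r₁ = 4.826×10⁷ km = 4.826×10¹⁰ m.
r₂ = 6.026×10⁸ km = 6.026×10¹¹ m.
Transfer ellipse a_t = (r₁ + r₂)/2 = 3.254×10¹¹ m.
At r₁: circular v_c1 = √(μ/r₁) = 52430 m/s; transfer-perihelion v_p = √[μ(2/r₁ − 1/a_t)] = 71350 m/s.
Δv₁ = v_p − v_c1 = 18920 m/s.
= 18.92 km/s.

Δv ≈ 18.9 km/s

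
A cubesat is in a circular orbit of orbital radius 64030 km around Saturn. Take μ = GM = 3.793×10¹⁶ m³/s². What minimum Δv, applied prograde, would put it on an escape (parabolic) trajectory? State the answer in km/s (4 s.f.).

Δv ≈ 10.08 km/s

r = 64030 km = 6.403×10⁷ m.
Circular speed v_c = √(μ/r) = 24340 m/s.
Escape speed v_esc = √(2μ/r) = √2 × v_c = 34420 m/s.
Δv = v_esc − v_c = 10080 m/s = 10.08 km/s.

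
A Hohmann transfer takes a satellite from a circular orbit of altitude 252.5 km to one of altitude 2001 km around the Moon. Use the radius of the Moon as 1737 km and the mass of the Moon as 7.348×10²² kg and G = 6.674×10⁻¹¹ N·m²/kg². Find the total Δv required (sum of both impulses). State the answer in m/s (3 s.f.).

μ = GM = 6.674×10⁻¹¹ × 7.348×10²² = 4.904×10¹² m³/s².
r₁ = 1737 + 252.5 = 1989.5 km = 1.9895×10⁶ m.
r₂ = 1737 + 2001 = 3738.0 km = 3.7380×10⁶ m.
Transfer ellipse a_t = (r₁ + r₂)/2 = 2.864×10⁶ m.
At r₁: circular v_c1 = √(μ/r₁) = 1570 m/s; transfer-perilune v_p = √[μ(2/r₁ − 1/a_t)] = 1794 m/s.
Δv₁ = v_p − v_c1 = 223.7 m/s.
At r₂: circular v_c2 = √(μ/r₂) = 1145 m/s; transfer-apolune v_a = √[μ(2/r₂ − 1/a_t)] = 954.7 m/s.
Δv₂ = v_c2 − v_a = 190.7 m/s.
Total Δv = Δv₁ + Δv₂ = 414.4 m/s.

Δv_total ≈ 414 m/s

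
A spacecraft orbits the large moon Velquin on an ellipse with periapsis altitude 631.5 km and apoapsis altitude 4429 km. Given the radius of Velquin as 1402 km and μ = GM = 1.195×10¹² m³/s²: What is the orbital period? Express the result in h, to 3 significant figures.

r_p = 1402 + 631.5 = 2033.5 km = 2.0335×10⁶ m.
r_a = 1402 + 4429 = 5831.0 km = 5.8310×10⁶ m.
Semi-major axis a = (r_p + r_a)/2 = (2033.5 + 5831.0)/2 = 3932.2 km = 3.932×10⁶ m.
By Kepler's third law T = 2π√(a³/μ) = 2π × 7.133×10³ = 4.482×10⁴ s.
= 12.45 h.

T ≈ 12.4 h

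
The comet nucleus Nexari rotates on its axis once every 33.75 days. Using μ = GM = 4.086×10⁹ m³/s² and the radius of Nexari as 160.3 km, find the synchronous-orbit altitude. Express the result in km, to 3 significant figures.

h_sync ≈ 9420 km

T = 33.75 days = 2.916×10⁶ s.
A synchronous orbit has period T, so by Kepler's third law a = (μT²/4π²)^(1/3).
μT²/4π² = 4.086×10⁹ × (2.916×10⁶)² / 39.48 = 8.801×10²⁰ m³.
a = 9.583×10⁶ m = 9583.1 km.
Altitude h = a − R = 9583.1 − 160.3 = 9422.8 km.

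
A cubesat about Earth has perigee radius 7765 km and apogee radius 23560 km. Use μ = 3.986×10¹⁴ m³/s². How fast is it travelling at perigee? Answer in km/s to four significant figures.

Semi-major axis a = (r_p + r_a)/2 = 15662 km = 1.566×10⁷ m.
Vis-viva: v² = μ(2/r − 1/a) = 3.986×10¹⁴ × (2.576×10⁻⁷ − 6.385×10⁻⁸) = 7.722×10⁷ m²/s².
v = 8787 m/s = 8.787 km/s.

v ≈ 8.787 km/s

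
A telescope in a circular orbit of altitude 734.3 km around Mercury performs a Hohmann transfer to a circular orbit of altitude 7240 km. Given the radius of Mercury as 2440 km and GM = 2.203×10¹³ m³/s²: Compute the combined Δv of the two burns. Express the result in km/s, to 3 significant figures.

Δv_total ≈ 1.05 km/s

r₁ = 2440 + 734.3 = 3174.3 km = 3.1743×10⁶ m.
r₂ = 2440 + 7240 = 9680.0 km = 9.6800×10⁶ m.
Transfer ellipse a_t = (r₁ + r₂)/2 = 6.427×10⁶ m.
At r₁: circular v_c1 = √(μ/r₁) = 2634 m/s; transfer-periherm v_p = √[μ(2/r₁ − 1/a_t)] = 3233 m/s.
Δv₁ = v_p − v_c1 = 598.6 m/s.
At r₂: circular v_c2 = √(μ/r₂) = 1509 m/s; transfer-apoherm v_a = √[μ(2/r₂ − 1/a_t)] = 1060 m/s.
Δv₂ = v_c2 − v_a = 448.4 m/s.
Total Δv = Δv₁ + Δv₂ = 1047 m/s = 1.047 km/s.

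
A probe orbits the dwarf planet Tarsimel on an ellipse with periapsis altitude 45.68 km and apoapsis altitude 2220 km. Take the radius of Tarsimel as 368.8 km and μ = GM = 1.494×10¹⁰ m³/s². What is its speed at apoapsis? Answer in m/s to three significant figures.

v ≈ 39.9 m/s

r_p = 368.8 + 45.68 = 414.48 km = 4.1448×10⁵ m.
r_a = 368.8 + 2220 = 2588.8 km = 2.5888×10⁶ m.
Semi-major axis a = (r_p + r_a)/2 = 1501.6 km = 1.502×10⁶ m.
Vis-viva: v² = μ(2/r − 1/a) = 1.494×10¹⁰ × (7.726×10⁻⁷ − 6.659×10⁻⁷) = 1.593×10³ m²/s².
v = 39.91 m/s.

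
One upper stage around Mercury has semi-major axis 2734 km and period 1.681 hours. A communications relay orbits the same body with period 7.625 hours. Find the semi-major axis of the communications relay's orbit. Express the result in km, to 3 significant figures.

Kepler's third law: a³ ∝ T², so a₂ = a₁ (T₂/T₁)^(2/3).
T₂/T₁ = 4.536, (T₂/T₁)^(2/3) = 2.740.
a₂ = 2734 × 2.740 = 7492 km.

a₂ ≈ 7490 km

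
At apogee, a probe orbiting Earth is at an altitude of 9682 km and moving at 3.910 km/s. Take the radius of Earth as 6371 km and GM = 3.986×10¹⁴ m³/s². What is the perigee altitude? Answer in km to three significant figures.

perigee altitude ≈ 769 km

r_a = 6371 + 9682 = 16053 km = 1.605×10⁷ m.
Specific energy ε = v²/2 − μ/r = -1.719×10⁷ J/kg, so a = −μ/(2ε) = 1.160×10⁷ m.
The apsides satisfy r_p + r_a = 2a, so the perigee radius is 2a − r_a = 7.140×10⁶ m = 7140.0 km.
Perigee altitude = 7140.0 − 6371 = 769.03 km.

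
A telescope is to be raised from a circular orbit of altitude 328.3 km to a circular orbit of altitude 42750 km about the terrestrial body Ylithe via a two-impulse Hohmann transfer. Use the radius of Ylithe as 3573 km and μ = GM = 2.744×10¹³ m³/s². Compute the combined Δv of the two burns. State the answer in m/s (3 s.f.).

r₁ = 3573 + 328.3 = 3901.3 km = 3.9013×10⁶ m.
r₂ = 3573 + 42750 = 46323 km = 4.6323×10⁷ m.
Transfer ellipse a_t = (r₁ + r₂)/2 = 2.511×10⁷ m.
At r₁: circular v_c1 = √(μ/r₁) = 2652 m/s; transfer-periapsis v_p = √[μ(2/r₁ − 1/a_t)] = 3602 m/s.
Δv₁ = v_p − v_c1 = 949.9 m/s.
At r₂: circular v_c2 = √(μ/r₂) = 769.7 m/s; transfer-apoapsis v_a = √[μ(2/r₂ − 1/a_t)] = 303.4 m/s.
Δv₂ = v_c2 − v_a = 466.3 m/s.
Total Δv = Δv₁ + Δv₂ = 1416 m/s.

Δv_total ≈ 1420 m/s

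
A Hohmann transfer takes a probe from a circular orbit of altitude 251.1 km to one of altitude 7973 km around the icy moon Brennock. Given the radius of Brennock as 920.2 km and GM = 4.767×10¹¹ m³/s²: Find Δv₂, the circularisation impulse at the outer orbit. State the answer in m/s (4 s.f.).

Δv ≈ 119.8 m/s

r₁ = 920.2 + 251.1 = 1171.3 km = 1.1713×10⁶ m.
r₂ = 920.2 + 7973 = 8893.2 km = 8.8932×10⁶ m.
Transfer ellipse a_t = (r₁ + r₂)/2 = 5.032×10⁶ m.
At r₁: circular v_c1 = √(μ/r₁) = 638.0 m/s; transfer-periapsis v_p = √[μ(2/r₁ − 1/a_t)] = 848.1 m/s.
At r₂: circular v_c2 = √(μ/r₂) = 231.5 m/s; transfer-apoapsis v_a = √[μ(2/r₂ − 1/a_t)] = 111.7 m/s.
Δv₂ = v_c2 − v_a = 119.8 m/s.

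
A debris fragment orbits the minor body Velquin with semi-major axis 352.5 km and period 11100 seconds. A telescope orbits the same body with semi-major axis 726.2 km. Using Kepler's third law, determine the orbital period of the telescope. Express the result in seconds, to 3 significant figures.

Kepler's third law: T² ∝ a³, so T₂ = T₁ (a₂/a₁)^(3/2).
a₂/a₁ = 2.060, (a₂/a₁)^(3/2) = 2.957.
T₂ = 11100 × 2.957 = 32820 seconds.

T₂ ≈ 32800 seconds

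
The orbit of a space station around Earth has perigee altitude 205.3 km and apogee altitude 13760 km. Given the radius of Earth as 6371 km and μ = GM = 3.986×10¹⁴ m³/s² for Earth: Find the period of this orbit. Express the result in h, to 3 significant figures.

r_p = 6371 + 205.3 = 6576.3 km = 6.5763×10⁶ m.
r_a = 6371 + 13760 = 20131 km = 2.0131×10⁷ m.
Semi-major axis a = (r_p + r_a)/2 = (6576.3 + 20131)/2 = 13354 km = 1.335×10⁷ m.
By Kepler's third law T = 2π√(a³/μ) = 2π × 2.444×10³ = 1.536×10⁴ s.
= 4.266 h.

T ≈ 4.27 h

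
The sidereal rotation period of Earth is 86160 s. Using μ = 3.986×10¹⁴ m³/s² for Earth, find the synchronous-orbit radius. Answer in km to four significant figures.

A synchronous orbit has period T, so by Kepler's third law a = (μT²/4π²)^(1/3).
μT²/4π² = 3.986×10¹⁴ × (8.616×10⁴)² / 39.48 = 7.495×10²² m³.
a = 4.216×10⁷ m = 42163 km.

r_sync ≈ 42160 km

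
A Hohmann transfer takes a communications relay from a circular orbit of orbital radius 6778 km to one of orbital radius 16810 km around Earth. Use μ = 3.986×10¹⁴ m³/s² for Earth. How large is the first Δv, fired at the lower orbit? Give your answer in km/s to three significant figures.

Δv ≈ 1.49 km/s

r₁ = 6778 km = 6.778×10⁶ m.
r₂ = 16810 km = 1.681×10⁷ m.
Transfer ellipse a_t = (r₁ + r₂)/2 = 1.179×10⁷ m.
At r₁: circular v_c1 = √(μ/r₁) = 7669 m/s; transfer-perigee v_p = √[μ(2/r₁ − 1/a_t)] = 9155 m/s.
Δv₁ = v_p − v_c1 = 1487 m/s.
= 1.487 km/s.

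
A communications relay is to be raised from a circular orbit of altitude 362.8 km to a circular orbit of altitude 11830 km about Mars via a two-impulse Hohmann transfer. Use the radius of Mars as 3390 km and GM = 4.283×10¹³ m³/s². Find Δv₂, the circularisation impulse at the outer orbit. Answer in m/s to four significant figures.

r₁ = 3390 + 362.8 = 3752.8 km = 3.7528×10⁶ m.
r₂ = 3390 + 11830 = 15220 km = 1.5220×10⁷ m.
Transfer ellipse a_t = (r₁ + r₂)/2 = 9.486×10⁶ m.
At r₁: circular v_c1 = √(μ/r₁) = 3378 m/s; transfer-periapsis v_p = √[μ(2/r₁ − 1/a_t)] = 4279 m/s.
At r₂: circular v_c2 = √(μ/r₂) = 1678 m/s; transfer-apoapsis v_a = √[μ(2/r₂ − 1/a_t)] = 1055 m/s.
Δv₂ = v_c2 − v_a = 622.4 m/s.

Δv ≈ 622.4 m/s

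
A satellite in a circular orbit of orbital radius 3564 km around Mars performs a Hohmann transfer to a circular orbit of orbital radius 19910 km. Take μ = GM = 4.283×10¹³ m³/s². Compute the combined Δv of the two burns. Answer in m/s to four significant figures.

r₁ = 3564 km = 3.564×10⁶ m.
r₂ = 19910 km = 1.991×10⁷ m.
Transfer ellipse a_t = (r₁ + r₂)/2 = 1.174×10⁷ m.
At r₁: circular v_c1 = √(μ/r₁) = 3467 m/s; transfer-periapsis v_p = √[μ(2/r₁ − 1/a_t)] = 4515 m/s.
Δv₁ = v_p − v_c1 = 1048 m/s.
At r₂: circular v_c2 = √(μ/r₂) = 1467 m/s; transfer-apoapsis v_a = √[μ(2/r₂ − 1/a_t)] = 808.2 m/s.
Δv₂ = v_c2 − v_a = 658.5 m/s.
Total Δv = Δv₁ + Δv₂ = 1707 m/s.

Δv_total ≈ 1707 m/s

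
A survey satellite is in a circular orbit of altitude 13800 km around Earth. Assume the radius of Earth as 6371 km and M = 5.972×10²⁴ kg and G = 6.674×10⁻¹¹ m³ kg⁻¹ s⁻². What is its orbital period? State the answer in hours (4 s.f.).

T ≈ 7.920 hours

μ = GM = 6.674×10⁻¹¹ × 5.972×10²⁴ = 3.986×10¹⁴ m³/s².
r = 6371 + 13800 = 20171 km = 2.0171×10⁷ m.
Kepler's third law: T = 2π√(r³/μ) = 2π√((2.017×10⁷)³ / 3.986×10¹⁴).
r³/μ = 2.059×10⁷ s², so T = 2π × 4.538×10³ = 2.851×10⁴ s.
Converting: 2.851×10⁴ s ÷ 3600 = 7.920 hours.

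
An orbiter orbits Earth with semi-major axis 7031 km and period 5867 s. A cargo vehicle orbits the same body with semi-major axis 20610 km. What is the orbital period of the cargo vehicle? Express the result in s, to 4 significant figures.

Kepler's third law: T² ∝ a³, so T₂ = T₁ (a₂/a₁)^(3/2).
a₂/a₁ = 2.931, (a₂/a₁)^(3/2) = 5.019.
T₂ = 5867 × 5.019 = 29440 s.

T₂ ≈ 29440 s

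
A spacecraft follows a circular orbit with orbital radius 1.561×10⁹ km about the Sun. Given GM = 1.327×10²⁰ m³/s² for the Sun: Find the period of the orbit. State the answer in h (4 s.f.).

T ≈ 295500 h

r = 1.561×10⁹ km = 1.561×10¹² m.
Kepler's third law: T = 2π√(r³/μ) = 2π√((1.561×10¹²)³ / 1.327×10²⁰).
r³/μ = 2.866×10¹⁶ s², so T = 2π × 1.693×10⁸ = 1.064×10⁹ s.
Converting: 1.064×10⁹ s ÷ 3600 = 2.955×10⁵ h.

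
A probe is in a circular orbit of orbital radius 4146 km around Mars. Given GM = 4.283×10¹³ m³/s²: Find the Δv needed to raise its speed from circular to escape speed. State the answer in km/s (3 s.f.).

r = 4146 km = 4.146×10⁶ m.
Circular speed v_c = √(μ/r) = 3214 m/s.
Escape speed v_esc = √(2μ/r) = √2 × v_c = 4545 m/s.
Δv = v_esc − v_c = 1331 m/s = 1.331 km/s.

Δv ≈ 1.33 km/s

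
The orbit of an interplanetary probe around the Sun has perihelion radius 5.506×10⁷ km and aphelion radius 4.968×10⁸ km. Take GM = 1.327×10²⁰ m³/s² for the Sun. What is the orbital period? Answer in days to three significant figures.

Semi-major axis a = (r_p + r_a)/2 = (5.5060×10⁷ + 4.9680×10⁸)/2 = 2.7593×10⁸ km = 2.759×10¹¹ m.
By Kepler's third law T = 2π√(a³/μ) = 2π × 1.258×10⁷ = 7.906×10⁷ s.
= 915.0 days.

T ≈ 915 days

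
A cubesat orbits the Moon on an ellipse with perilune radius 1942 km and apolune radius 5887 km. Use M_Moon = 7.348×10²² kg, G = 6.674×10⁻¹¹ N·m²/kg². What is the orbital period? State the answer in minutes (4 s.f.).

μ = GM = 6.674×10⁻¹¹ × 7.348×10²² = 4.904×10¹² m³/s².
Semi-major axis a = (r_p + r_a)/2 = (1942.0 + 5887.0)/2 = 3914.5 km = 3.914×10⁶ m.
By Kepler's third law T = 2π√(a³/μ) = 2π × 3.497×10³ = 2.197×10⁴ s.
= 366.2 minutes.

T ≈ 366.2 minutes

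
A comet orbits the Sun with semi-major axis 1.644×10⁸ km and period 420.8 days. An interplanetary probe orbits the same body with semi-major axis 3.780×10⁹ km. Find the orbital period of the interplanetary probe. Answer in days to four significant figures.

Kepler's third law: T² ∝ a³, so T₂ = T₁ (a₂/a₁)^(3/2).
a₂/a₁ = 22.99, (a₂/a₁)^(3/2) = 110.3.
T₂ = 420.8 × 110.3 = 46390 days.

T₂ ≈ 46390 days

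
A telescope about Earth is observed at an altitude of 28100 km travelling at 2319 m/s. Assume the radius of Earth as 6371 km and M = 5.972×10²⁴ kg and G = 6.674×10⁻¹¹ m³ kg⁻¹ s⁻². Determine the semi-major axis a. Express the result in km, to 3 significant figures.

a ≈ 22500 km

μ = GM = 6.674×10⁻¹¹ × 5.972×10²⁴ = 3.986×10¹⁴ m³/s².
r = 6371 + 28100 = 34471 km = 3.447×10⁷ m.
Vis-viva rearranged: 1/a = 2/r − v²/μ = 5.802×10⁻⁸ − 1.349×10⁻⁸ = 4.453×10⁻⁸ m⁻¹.
a = 2.246×10⁷ m = 22458 km.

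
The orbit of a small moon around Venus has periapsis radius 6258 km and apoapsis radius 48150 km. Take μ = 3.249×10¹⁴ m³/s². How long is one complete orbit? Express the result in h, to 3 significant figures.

Semi-major axis a = (r_p + r_a)/2 = (6258.0 + 48150)/2 = 27204 km = 2.720×10⁷ m.
By Kepler's third law T = 2π√(a³/μ) = 2π × 7.872×10³ = 4.946×10⁴ s.
= 13.74 h.

T ≈ 13.7 h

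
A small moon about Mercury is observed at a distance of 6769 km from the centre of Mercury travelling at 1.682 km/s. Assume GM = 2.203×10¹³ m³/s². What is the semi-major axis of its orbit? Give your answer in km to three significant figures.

a ≈ 5990 km

r = 6.769×10⁶ m.
Specific orbital energy ε = v²/2 − μ/r = (1682)²/2 − 2.203×10¹³/6.769×10⁶ = -1.840×10⁶ J/kg.
Since ε = −μ/(2a), a = −μ/(2ε) = 5.986×10⁶ m = 5986.5 km.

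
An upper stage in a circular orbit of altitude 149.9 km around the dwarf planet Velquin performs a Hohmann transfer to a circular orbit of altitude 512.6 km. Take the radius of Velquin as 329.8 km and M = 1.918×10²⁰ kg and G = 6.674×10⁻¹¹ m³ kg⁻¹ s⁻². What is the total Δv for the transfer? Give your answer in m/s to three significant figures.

Δv_total ≈ 39.3 m/s

μ = GM = 6.674×10⁻¹¹ × 1.918×10²⁰ = 1.280×10¹⁰ m³/s².
r₁ = 329.8 + 149.9 = 479.70 km = 4.7970×10⁵ m.
r₂ = 329.8 + 512.6 = 842.40 km = 8.4240×10⁵ m.
Transfer ellipse a_t = (r₁ + r₂)/2 = 6.611×10⁵ m.
At r₁: circular v_c1 = √(μ/r₁) = 163.4 m/s; transfer-periapsis v_p = √[μ(2/r₁ − 1/a_t)] = 184.4 m/s.
Δv₁ = v_p − v_c1 = 21.05 m/s.
At r₂: circular v_c2 = √(μ/r₂) = 123.3 m/s; transfer-apoapsis v_a = √[μ(2/r₂ − 1/a_t)] = 105.0 m/s.
Δv₂ = v_c2 − v_a = 18.26 m/s.
Total Δv = Δv₁ + Δv₂ = 39.31 m/s.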